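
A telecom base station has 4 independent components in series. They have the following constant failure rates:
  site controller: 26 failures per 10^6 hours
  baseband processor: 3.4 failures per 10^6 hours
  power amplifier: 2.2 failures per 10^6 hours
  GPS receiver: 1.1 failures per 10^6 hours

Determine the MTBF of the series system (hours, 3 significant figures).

30600

Series of exponential components: λ_sys = Σ λ_i
λ_sys = 0.000026 + 0.0000034 + 0.0000022 + 0.0000011 = 3.2700e-05 /h
MTBF = 1 / λ_sys = 30600 h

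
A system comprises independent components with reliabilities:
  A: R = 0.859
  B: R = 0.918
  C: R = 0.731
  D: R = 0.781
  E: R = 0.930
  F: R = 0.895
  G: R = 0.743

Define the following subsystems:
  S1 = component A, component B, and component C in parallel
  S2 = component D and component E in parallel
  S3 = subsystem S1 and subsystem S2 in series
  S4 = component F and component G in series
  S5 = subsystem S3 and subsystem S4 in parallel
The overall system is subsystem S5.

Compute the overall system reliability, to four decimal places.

Parallel (A, B, and C): 1 − (1 − 0.859000)(1 − 0.918000)(1 − 0.731000) = 0.996890
Parallel (D and E): 1 − (1 − 0.781000)(1 − 0.930000) = 0.984670
Series ([0.996890] and [0.984670]): 0.996890 × 0.984670 = 0.981608
Series (F and G): 0.895000 × 0.743000 = 0.664985
Parallel ([0.981608] and [0.664985]): 1 − (1 − 0.981608)(1 − 0.664985) = 0.9938

0.9938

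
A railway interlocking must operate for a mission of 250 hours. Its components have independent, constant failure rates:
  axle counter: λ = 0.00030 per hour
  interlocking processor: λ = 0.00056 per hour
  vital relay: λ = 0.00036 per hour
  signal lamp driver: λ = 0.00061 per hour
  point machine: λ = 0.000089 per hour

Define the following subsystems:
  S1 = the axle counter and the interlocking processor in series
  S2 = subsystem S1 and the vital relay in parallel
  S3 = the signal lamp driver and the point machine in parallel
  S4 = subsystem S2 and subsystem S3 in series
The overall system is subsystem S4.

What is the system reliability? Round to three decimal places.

0.980

R(axle counter) = exp(−0.00030 × 250) = 0.92774
R(interlocking processor) = exp(−0.00056 × 250) = 0.86936
R(vital relay) = exp(−0.00036 × 250) = 0.91393
R(signal lamp driver) = exp(−0.00061 × 250) = 0.85856
R(point machine) = exp(−0.000089 × 250) = 0.97800
Series (axle counter and interlocking processor): 0.92774 × 0.86936 = 0.80654
Parallel ([0.80654] and vital relay): 1 − (1 − 0.80654)(1 − 0.91393) = 0.98335
Parallel (signal lamp driver and point machine): 1 − (1 − 0.85856)(1 − 0.97800) = 0.99689
Series ([0.98335] and [0.99689]): 0.98335 × 0.99689 = 0.980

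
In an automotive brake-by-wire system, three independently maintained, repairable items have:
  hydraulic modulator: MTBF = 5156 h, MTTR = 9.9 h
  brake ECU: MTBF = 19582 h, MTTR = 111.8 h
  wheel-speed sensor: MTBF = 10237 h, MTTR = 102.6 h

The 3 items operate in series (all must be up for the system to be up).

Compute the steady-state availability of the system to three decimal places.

0.983

A(hydraulic modulator) = MTBF/(MTBF+MTTR) = 5156/(5156+9.9) = 0.998084
A(brake ECU) = MTBF/(MTBF+MTTR) = 19582/(19582+111.8) = 0.994323
A(wheel-speed sensor) = MTBF/(MTBF+MTTR) = 10237/(10237+102.6) = 0.990077
Series availability: 0.998084 × 0.994323 × 0.990077 = 0.983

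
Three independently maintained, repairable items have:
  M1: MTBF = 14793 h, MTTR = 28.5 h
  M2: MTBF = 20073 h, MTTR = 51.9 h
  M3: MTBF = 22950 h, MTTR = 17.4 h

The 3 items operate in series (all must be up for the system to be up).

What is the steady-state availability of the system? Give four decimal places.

0.9947

A(M1) = MTBF/(MTBF+MTTR) = 14793/(14793+28.5) = 0.998077
A(M2) = MTBF/(MTBF+MTTR) = 20073/(20073+51.9) = 0.997421
A(M3) = MTBF/(MTBF+MTTR) = 22950/(22950+17.4) = 0.999242
Series availability: 0.998077 × 0.997421 × 0.999242 = 0.9947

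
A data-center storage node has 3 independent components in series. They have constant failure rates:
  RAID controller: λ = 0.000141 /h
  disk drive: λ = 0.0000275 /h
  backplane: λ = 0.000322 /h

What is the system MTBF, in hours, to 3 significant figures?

2040

Series of exponential components: λ_sys = Σ λ_i
λ_sys = 0.000141 + 0.0000275 + 0.000322 = 4.9050e-04 /h
MTBF = 1 / λ_sys = 2040 h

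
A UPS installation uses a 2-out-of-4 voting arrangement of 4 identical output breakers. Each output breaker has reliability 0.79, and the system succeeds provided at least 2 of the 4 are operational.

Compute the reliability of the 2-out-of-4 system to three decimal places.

R = Σ_{i=2}^{4} C(4,i) p^i (1−p)^{4−i} with p = 0.79
C(4,2)·0.79^2·0.21^2 = 0.16514
C(4,3)·0.79^3·0.21^1 = 0.41415
C(4,4)·0.79^4·0.21^0 = 0.38950
Sum = 0.969

0.969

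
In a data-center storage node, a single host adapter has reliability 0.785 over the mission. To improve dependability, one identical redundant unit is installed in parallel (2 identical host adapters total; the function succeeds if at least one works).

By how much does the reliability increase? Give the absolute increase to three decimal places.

R_before = 0.785
R_after = 1 − (1 − 0.785)^2 = 0.954
ΔR = 0.954 − 0.785 = 0.169

0.169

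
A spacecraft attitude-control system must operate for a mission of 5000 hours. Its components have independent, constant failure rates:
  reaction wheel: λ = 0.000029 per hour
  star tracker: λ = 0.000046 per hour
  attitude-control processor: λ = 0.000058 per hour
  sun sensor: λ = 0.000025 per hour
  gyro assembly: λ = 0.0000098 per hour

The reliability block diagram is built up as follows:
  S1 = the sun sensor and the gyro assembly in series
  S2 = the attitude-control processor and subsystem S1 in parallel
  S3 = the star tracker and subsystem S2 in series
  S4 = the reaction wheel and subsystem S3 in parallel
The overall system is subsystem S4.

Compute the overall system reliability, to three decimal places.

0.968

R(reaction wheel) = exp(−0.000029 × 5000) = 0.86502
R(star tracker) = exp(−0.000046 × 5000) = 0.79453
R(attitude-control processor) = exp(−0.000058 × 5000) = 0.74826
R(sun sensor) = exp(−0.000025 × 5000) = 0.88250
R(gyro assembly) = exp(−0.0000098 × 5000) = 0.95218
Series (sun sensor and gyro assembly): 0.88250 × 0.95218 = 0.84030
Parallel (attitude-control processor and [0.84030]): 1 − (1 − 0.74826)(1 − 0.84030) = 0.95980
Series (star tracker and [0.95980]): 0.79453 × 0.95980 = 0.76259
Parallel (reaction wheel and [0.76259]): 1 − (1 − 0.86502)(1 − 0.76259) = 0.968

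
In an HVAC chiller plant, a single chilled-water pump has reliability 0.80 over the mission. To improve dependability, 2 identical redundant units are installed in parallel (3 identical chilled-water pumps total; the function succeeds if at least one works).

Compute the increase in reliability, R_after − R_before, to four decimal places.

R_before = 0.80
R_after = 1 − (1 − 0.80)^3 = 0.9920
ΔR = 0.9920 − 0.80 = 0.1920

0.1920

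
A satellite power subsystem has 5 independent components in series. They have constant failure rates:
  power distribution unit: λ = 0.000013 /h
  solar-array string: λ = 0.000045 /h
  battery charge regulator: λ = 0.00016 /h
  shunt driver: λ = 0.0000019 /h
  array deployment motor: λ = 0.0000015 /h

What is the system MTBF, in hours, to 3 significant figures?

4520

Series of exponential components: λ_sys = Σ λ_i
λ_sys = 0.000013 + 0.000045 + 0.00016 + 0.0000019 + 0.0000015 = 2.2140e-04 /h
MTBF = 1 / λ_sys = 4520 h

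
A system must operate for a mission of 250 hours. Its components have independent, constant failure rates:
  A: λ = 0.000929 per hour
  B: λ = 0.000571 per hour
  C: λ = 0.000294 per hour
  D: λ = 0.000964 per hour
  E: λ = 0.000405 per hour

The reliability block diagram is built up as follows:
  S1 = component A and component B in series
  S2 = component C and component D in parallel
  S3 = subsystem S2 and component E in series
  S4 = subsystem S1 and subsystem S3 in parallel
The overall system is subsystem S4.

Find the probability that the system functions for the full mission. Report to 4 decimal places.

R(A) = exp(−0.000929 × 250) = 0.792748
R(B) = exp(−0.000571 × 250) = 0.866971
R(C) = exp(−0.000294 × 250) = 0.929136
R(D) = exp(−0.000964 × 250) = 0.785842
R(E) = exp(−0.000405 × 250) = 0.903707
Series (A and B): 0.792748 × 0.866971 = 0.687290
Parallel (C and D): 1 − (1 − 0.929136)(1 − 0.785842) = 0.984824
Series ([0.984824] and E): 0.984824 × 0.903707 = 0.889992
Parallel ([0.687290] and [0.889992]): 1 − (1 − 0.687290)(1 − 0.889992) = 0.9656

0.9656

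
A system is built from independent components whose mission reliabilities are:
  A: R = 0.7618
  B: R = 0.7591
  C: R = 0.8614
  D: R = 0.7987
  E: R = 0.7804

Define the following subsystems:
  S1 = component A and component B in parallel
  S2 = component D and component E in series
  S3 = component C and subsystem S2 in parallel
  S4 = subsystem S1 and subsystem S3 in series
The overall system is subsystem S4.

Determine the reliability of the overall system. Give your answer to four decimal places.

Parallel (A and B): 1 − (1 − 0.761800)(1 − 0.759100) = 0.942618
Series (D and E): 0.798700 × 0.780400 = 0.623305
Parallel (C and [0.623305]): 1 − (1 − 0.861400)(1 − 0.623305) = 0.947790
Series ([0.942618] and [0.947790]): 0.942618 × 0.947790 = 0.8934

0.8934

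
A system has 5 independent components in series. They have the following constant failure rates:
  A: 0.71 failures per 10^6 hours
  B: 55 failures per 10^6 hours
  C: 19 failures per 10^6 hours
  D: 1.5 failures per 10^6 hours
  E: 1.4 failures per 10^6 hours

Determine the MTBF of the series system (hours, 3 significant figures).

Series of exponential components: λ_sys = Σ λ_i
λ_sys = 0.00000071 + 0.000055 + 0.000019 + 0.0000015 + 0.0000014 = 7.7610e-05 /h
MTBF = 1 / λ_sys = 12900 h

12900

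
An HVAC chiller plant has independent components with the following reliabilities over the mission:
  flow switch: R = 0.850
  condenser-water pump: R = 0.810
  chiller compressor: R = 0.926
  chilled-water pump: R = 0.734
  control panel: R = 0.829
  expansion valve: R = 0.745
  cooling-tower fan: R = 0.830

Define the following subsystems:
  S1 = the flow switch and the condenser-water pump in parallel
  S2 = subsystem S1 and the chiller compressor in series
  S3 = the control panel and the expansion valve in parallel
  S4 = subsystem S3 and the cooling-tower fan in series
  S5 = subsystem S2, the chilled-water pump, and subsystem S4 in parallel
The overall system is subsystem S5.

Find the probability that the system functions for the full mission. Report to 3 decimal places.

Parallel (flow switch and condenser-water pump): 1 − (1 − 0.85000)(1 − 0.81000) = 0.97150
Series ([0.97150] and chiller compressor): 0.97150 × 0.92600 = 0.89961
Parallel (control panel and expansion valve): 1 − (1 − 0.82900)(1 − 0.74500) = 0.95640
Series ([0.95640] and cooling-tower fan): 0.95640 × 0.83000 = 0.79381
Parallel ([0.89961], chilled-water pump, and [0.79381]): 1 − (1 − 0.89961)(1 − 0.73400)(1 − 0.79381) = 0.994

0.994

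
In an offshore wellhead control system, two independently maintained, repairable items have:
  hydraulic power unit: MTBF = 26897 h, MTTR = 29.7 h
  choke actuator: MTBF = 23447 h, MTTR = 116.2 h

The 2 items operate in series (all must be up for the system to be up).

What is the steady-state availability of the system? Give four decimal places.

0.9940

A(hydraulic power unit) = MTBF/(MTBF+MTTR) = 26897/(26897+29.7) = 0.998897
A(choke actuator) = MTBF/(MTBF+MTTR) = 23447/(23447+116.2) = 0.995069
Series availability: 0.998897 × 0.995069 = 0.9940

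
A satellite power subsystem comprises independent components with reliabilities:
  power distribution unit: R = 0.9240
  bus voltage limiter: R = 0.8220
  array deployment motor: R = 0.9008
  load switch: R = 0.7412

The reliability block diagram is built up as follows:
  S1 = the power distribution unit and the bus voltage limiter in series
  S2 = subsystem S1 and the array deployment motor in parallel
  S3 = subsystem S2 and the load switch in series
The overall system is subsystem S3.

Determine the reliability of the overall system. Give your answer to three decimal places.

0.724

Series (power distribution unit and bus voltage limiter): 0.92400 × 0.82200 = 0.75953
Parallel ([0.75953] and array deployment motor): 1 − (1 − 0.75953)(1 − 0.90080) = 0.97615
Series ([0.97615] and load switch): 0.97615 × 0.74120 = 0.724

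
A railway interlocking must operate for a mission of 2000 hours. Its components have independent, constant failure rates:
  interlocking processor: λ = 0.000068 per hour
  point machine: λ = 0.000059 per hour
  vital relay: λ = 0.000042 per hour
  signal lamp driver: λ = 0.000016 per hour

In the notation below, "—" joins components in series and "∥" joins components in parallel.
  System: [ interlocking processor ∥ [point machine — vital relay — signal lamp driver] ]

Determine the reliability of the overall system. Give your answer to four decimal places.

0.9735

R(interlocking processor) = exp(−0.000068 × 2000) = 0.872843
R(point machine) = exp(−0.000059 × 2000) = 0.888696
R(vital relay) = exp(−0.000042 × 2000) = 0.919431
R(signal lamp driver) = exp(−0.000016 × 2000) = 0.968507
Series (point machine, vital relay, and signal lamp driver): 0.888696 × 0.919431 × 0.968507 = 0.791362
Parallel (interlocking processor and [0.791362]): 1 − (1 − 0.872843)(1 − 0.791362) = 0.9735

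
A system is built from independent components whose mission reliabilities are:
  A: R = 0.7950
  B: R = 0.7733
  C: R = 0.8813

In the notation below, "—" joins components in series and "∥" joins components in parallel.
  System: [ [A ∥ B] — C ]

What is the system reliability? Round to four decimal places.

0.8403

Parallel (A and B): 1 − (1 − 0.795000)(1 − 0.773300) = 0.953527
Series ([0.953527] and C): 0.953527 × 0.881300 = 0.8403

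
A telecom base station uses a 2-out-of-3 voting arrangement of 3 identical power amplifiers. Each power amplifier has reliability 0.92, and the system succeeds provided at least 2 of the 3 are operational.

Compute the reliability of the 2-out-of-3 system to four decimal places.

0.9818

R = Σ_{i=2}^{3} C(3,i) p^i (1−p)^{3−i} with p = 0.92
C(3,2)·0.92^2·0.08^1 = 0.203136
C(3,3)·0.92^3·0.08^0 = 0.778688
Sum = 0.9818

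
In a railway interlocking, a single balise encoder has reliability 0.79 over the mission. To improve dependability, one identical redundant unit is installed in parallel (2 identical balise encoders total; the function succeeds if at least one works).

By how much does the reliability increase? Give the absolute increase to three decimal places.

R_before = 0.79
R_after = 1 − (1 − 0.79)^2 = 0.956
ΔR = 0.956 − 0.79 = 0.166

0.166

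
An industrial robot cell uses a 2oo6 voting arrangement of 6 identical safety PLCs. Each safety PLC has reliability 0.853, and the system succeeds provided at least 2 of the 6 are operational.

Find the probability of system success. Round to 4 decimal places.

R = Σ_{i=2}^{6} C(6,i) p^i (1−p)^{6−i} with p = 0.853
C(6,2)·0.853^2·0.147^4 = 0.005096
C(6,3)·0.853^3·0.147^3 = 0.039430
C(6,4)·0.853^4·0.147^2 = 0.171602
C(6,5)·0.853^5·0.147^1 = 0.398303
C(6,6)·0.853^6·0.147^0 = 0.385207
Sum = 0.9996

0.9996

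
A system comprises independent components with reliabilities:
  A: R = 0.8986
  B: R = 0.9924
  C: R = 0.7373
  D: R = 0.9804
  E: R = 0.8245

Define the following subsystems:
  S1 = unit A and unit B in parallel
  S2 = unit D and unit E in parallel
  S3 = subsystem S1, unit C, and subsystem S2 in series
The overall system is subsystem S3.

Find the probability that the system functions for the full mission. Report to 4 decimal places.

Parallel (A and B): 1 − (1 − 0.898600)(1 − 0.992400) = 0.999229
Parallel (D and E): 1 − (1 − 0.980400)(1 − 0.824500) = 0.996560
Series ([0.999229], C, and [0.996560]): 0.999229 × 0.737300 × 0.996560 = 0.7342

0.7342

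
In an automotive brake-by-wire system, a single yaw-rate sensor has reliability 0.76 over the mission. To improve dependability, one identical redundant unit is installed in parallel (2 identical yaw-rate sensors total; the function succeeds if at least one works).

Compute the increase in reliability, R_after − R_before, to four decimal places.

0.1824

R_before = 0.76
R_after = 1 − (1 − 0.76)^2 = 0.9424
ΔR = 0.9424 − 0.76 = 0.1824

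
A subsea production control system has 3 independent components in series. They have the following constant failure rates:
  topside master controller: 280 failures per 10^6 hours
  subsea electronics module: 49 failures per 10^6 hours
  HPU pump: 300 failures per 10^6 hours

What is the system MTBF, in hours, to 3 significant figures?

Series of exponential components: λ_sys = Σ λ_i
λ_sys = 0.00028 + 0.000049 + 0.00030 = 6.2900e-04 /h
MTBF = 1 / λ_sys = 1590 h

1590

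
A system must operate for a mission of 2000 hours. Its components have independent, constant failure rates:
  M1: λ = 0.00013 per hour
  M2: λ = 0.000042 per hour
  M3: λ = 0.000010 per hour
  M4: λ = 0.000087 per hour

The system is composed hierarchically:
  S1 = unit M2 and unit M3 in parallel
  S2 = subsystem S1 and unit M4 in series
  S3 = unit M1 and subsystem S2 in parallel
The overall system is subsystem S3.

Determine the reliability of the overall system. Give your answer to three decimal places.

R(M1) = exp(−0.00013 × 2000) = 0.77105
R(M2) = exp(−0.000042 × 2000) = 0.91943
R(M3) = exp(−0.000010 × 2000) = 0.98020
R(M4) = exp(−0.000087 × 2000) = 0.84030
Parallel (M2 and M3): 1 − (1 − 0.91943)(1 − 0.98020) = 0.99840
Series ([0.99840] and M4): 0.99840 × 0.84030 = 0.83896
Parallel (M1 and [0.83896]): 1 − (1 − 0.77105)(1 − 0.83896) = 0.963

0.963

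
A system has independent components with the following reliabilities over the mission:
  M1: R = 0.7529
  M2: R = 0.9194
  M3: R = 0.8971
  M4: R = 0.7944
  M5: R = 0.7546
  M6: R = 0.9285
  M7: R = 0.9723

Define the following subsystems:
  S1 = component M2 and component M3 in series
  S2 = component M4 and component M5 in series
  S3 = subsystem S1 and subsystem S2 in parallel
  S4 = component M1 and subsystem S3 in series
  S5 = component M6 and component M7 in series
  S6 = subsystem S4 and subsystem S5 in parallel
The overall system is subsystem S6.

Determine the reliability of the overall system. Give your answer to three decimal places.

0.971

Series (M2 and M3): 0.91940 × 0.89710 = 0.82479
Series (M4 and M5): 0.79440 × 0.75460 = 0.59945
Parallel ([0.82479] and [0.59945]): 1 − (1 − 0.82479)(1 − 0.59945) = 0.92982
Series (M1 and [0.92982]): 0.75290 × 0.92982 = 0.70006
Series (M6 and M7): 0.92850 × 0.97230 = 0.90278
Parallel ([0.70006] and [0.90278]): 1 − (1 − 0.70006)(1 − 0.90278) = 0.971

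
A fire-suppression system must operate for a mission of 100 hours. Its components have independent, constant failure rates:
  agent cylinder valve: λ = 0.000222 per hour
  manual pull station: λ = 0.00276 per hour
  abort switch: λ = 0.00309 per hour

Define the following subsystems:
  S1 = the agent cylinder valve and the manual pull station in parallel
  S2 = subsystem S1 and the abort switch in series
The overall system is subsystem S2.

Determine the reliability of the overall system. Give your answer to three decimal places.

R(agent cylinder valve) = exp(−0.000222 × 100) = 0.97804
R(manual pull station) = exp(−0.00276 × 100) = 0.75881
R(abort switch) = exp(−0.00309 × 100) = 0.73418
Parallel (agent cylinder valve and manual pull station): 1 − (1 − 0.97804)(1 − 0.75881) = 0.99470
Series ([0.99470] and abort switch): 0.99470 × 0.73418 = 0.730

0.730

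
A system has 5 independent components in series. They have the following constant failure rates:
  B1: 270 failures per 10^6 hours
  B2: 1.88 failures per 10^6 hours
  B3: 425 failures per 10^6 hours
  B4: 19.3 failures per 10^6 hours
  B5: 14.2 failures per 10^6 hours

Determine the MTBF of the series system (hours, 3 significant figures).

1370

Series of exponential components: λ_sys = Σ λ_i
λ_sys = 0.000270 + 0.00000188 + 0.000425 + 0.0000193 + 0.0000142 = 7.3038e-04 /h
MTBF = 1 / λ_sys = 1370 h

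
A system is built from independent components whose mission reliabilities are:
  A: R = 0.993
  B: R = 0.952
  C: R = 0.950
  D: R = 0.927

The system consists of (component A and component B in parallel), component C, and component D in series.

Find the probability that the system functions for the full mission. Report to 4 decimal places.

Parallel (A and B): 1 − (1 − 0.993000)(1 − 0.952000) = 0.999664
Series ([0.999664], C, and D): 0.999664 × 0.950000 × 0.927000 = 0.8804

0.8804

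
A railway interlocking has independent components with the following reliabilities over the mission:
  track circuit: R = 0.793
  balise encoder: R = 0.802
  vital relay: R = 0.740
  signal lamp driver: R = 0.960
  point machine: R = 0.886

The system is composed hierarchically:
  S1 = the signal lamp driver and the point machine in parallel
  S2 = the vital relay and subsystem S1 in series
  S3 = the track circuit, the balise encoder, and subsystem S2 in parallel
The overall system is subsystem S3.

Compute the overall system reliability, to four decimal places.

Parallel (signal lamp driver and point machine): 1 − (1 − 0.960000)(1 − 0.886000) = 0.995440
Series (vital relay and [0.995440]): 0.740000 × 0.995440 = 0.736626
Parallel (track circuit, balise encoder, and [0.736626]): 1 − (1 − 0.793000)(1 − 0.802000)(1 − 0.736626) = 0.9892

0.9892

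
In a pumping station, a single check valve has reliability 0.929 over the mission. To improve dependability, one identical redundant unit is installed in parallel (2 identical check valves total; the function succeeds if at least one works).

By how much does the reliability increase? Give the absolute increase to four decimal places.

R_before = 0.929
R_after = 1 − (1 − 0.929)^2 = 0.9950
ΔR = 0.9950 − 0.929 = 0.0660

0.0660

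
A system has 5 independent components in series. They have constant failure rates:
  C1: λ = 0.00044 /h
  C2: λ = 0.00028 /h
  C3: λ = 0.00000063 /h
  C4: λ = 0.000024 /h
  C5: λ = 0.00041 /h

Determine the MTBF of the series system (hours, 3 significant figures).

866

Series of exponential components: λ_sys = Σ λ_i
λ_sys = 0.00044 + 0.00028 + 0.00000063 + 0.000024 + 0.00041 = 1.1546e-03 /h
MTBF = 1 / λ_sys = 866 h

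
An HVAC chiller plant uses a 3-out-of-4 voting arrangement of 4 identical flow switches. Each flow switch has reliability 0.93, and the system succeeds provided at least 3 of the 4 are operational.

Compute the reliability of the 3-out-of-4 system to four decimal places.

0.9733

R = Σ_{i=3}^{4} C(4,i) p^i (1−p)^{4−i} with p = 0.93
C(4,3)·0.93^3·0.07^1 = 0.225220
C(4,4)·0.93^4·0.07^0 = 0.748052
Sum = 0.9733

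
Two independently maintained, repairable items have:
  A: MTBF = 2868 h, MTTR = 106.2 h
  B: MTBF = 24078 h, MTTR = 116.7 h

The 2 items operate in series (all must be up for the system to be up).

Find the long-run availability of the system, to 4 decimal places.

A(A) = MTBF/(MTBF+MTTR) = 2868/(2868+106.2) = 0.964293
A(B) = MTBF/(MTBF+MTTR) = 24078/(24078+116.7) = 0.995177
Series availability: 0.964293 × 0.995177 = 0.9596

0.9596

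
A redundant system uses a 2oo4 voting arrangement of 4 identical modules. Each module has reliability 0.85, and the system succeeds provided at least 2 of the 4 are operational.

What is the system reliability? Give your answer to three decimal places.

0.988

R = Σ_{i=2}^{4} C(4,i) p^i (1−p)^{4−i} with p = 0.85
C(4,2)·0.85^2·0.15^2 = 0.09754
C(4,3)·0.85^3·0.15^1 = 0.36848
C(4,4)·0.85^4·0.15^0 = 0.52201
Sum = 0.988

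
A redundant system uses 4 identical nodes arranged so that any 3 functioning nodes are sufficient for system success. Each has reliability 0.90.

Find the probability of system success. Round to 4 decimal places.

R = Σ_{i=3}^{4} C(4,i) p^i (1−p)^{4−i} with p = 0.90
C(4,3)·0.90^3·0.10^1 = 0.291600
C(4,4)·0.90^4·0.10^0 = 0.656100
Sum = 0.9477

0.9477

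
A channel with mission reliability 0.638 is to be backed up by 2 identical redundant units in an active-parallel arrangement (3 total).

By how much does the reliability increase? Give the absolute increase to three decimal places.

R_before = 0.638
R_after = 1 − (1 − 0.638)^3 = 0.953
ΔR = 0.953 − 0.638 = 0.315

0.315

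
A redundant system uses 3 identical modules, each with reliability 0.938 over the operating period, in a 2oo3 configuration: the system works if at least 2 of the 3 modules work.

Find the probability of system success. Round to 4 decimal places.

0.9889

R = Σ_{i=2}^{3} C(3,i) p^i (1−p)^{3−i} with p = 0.938
C(3,2)·0.938^2·0.062^1 = 0.163651
C(3,3)·0.938^3·0.062^0 = 0.825294
Sum = 0.9889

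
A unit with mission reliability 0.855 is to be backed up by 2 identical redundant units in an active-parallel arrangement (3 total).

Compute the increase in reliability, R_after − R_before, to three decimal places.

0.142

R_before = 0.855
R_after = 1 − (1 − 0.855)^3 = 0.997
ΔR = 0.997 − 0.855 = 0.142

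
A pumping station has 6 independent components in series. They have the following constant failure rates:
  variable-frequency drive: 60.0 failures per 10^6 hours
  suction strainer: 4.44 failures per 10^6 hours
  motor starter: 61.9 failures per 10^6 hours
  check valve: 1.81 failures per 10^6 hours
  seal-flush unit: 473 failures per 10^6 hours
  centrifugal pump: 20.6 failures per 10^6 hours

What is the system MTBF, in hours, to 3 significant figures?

1610

Series of exponential components: λ_sys = Σ λ_i
λ_sys = 0.0000600 + 0.00000444 + 0.0000619 + 0.00000181 + 0.000473 + 0.0000206 = 6.2175e-04 /h
MTBF = 1 / λ_sys = 1610 h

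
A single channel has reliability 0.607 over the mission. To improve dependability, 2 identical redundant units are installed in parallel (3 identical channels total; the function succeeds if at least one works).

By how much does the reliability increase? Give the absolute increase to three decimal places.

0.332

R_before = 0.607
R_after = 1 − (1 − 0.607)^3 = 0.939
ΔR = 0.939 − 0.607 = 0.332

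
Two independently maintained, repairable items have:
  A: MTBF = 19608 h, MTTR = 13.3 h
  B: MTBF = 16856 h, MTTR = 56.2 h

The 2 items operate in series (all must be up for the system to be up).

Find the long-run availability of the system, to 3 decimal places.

A(A) = MTBF/(MTBF+MTTR) = 19608/(19608+13.3) = 0.999322
A(B) = MTBF/(MTBF+MTTR) = 16856/(16856+56.2) = 0.996677
Series availability: 0.999322 × 0.996677 = 0.996

0.996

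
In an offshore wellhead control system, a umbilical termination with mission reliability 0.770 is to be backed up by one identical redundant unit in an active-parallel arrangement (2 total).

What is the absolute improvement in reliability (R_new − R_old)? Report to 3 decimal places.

0.177

R_before = 0.770
R_after = 1 − (1 − 0.770)^2 = 0.947
ΔR = 0.947 − 0.770 = 0.177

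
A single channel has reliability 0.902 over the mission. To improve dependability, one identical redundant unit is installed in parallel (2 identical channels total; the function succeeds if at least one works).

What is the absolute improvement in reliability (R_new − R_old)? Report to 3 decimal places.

R_before = 0.902
R_after = 1 − (1 − 0.902)^2 = 0.990
ΔR = 0.990 − 0.902 = 0.088

0.088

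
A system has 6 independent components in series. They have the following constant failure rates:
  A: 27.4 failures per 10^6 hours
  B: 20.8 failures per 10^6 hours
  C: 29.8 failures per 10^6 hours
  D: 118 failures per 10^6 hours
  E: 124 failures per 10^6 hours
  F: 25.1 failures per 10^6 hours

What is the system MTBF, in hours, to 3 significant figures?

Series of exponential components: λ_sys = Σ λ_i
λ_sys = 0.0000274 + 0.0000208 + 0.0000298 + 0.000118 + 0.000124 + 0.0000251 = 3.4510e-04 /h
MTBF = 1 / λ_sys = 2900 h

2900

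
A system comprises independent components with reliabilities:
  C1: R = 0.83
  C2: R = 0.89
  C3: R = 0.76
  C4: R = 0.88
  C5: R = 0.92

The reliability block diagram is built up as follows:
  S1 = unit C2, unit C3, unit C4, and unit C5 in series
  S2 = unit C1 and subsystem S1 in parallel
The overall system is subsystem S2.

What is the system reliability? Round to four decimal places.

Series (C2, C3, C4, and C5): 0.890000 × 0.760000 × 0.880000 × 0.920000 = 0.547613
Parallel (C1 and [0.547613]): 1 − (1 − 0.830000)(1 − 0.547613) = 0.9231

0.9231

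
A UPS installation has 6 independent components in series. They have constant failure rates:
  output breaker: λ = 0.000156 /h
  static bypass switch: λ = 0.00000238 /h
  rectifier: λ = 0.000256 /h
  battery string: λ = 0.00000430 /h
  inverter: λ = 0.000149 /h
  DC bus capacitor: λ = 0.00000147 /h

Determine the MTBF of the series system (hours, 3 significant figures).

Series of exponential components: λ_sys = Σ λ_i
λ_sys = 0.000156 + 0.00000238 + 0.000256 + 0.00000430 + 0.000149 + 0.00000147 = 5.6915e-04 /h
MTBF = 1 / λ_sys = 1760 h

1760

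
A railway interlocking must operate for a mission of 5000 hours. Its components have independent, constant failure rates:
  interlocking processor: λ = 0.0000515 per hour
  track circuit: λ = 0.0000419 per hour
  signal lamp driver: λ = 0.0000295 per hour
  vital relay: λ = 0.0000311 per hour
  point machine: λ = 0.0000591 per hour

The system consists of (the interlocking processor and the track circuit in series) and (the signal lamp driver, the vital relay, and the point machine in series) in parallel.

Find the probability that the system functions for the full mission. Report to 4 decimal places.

R(interlocking processor) = exp(−0.0000515 × 5000) = 0.772982
R(track circuit) = exp(−0.0000419 × 5000) = 0.810990
R(signal lamp driver) = exp(−0.0000295 × 5000) = 0.862862
R(vital relay) = exp(−0.0000311 × 5000) = 0.855987
R(point machine) = exp(−0.0000591 × 5000) = 0.744159
Series (interlocking processor and track circuit): 0.772982 × 0.810990 = 0.626881
Series (signal lamp driver, vital relay, and point machine): 0.862862 × 0.855987 × 0.744159 = 0.549635
Parallel ([0.626881] and [0.549635]): 1 − (1 − 0.626881)(1 − 0.549635) = 0.8320

0.8320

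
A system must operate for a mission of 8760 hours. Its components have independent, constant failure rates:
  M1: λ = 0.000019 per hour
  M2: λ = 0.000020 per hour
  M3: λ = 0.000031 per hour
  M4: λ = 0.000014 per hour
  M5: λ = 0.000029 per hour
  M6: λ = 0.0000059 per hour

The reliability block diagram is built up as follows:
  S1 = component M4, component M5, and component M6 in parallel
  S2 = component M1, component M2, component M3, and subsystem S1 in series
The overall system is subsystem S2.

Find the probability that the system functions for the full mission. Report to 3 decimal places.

R(M1) = exp(−0.000019 × 8760) = 0.84667
R(M2) = exp(−0.000020 × 8760) = 0.83929
R(M3) = exp(−0.000031 × 8760) = 0.76219
R(M4) = exp(−0.000014 × 8760) = 0.88458
R(M5) = exp(−0.000029 × 8760) = 0.77566
R(M6) = exp(−0.0000059 × 8760) = 0.94963
Parallel (M4, M5, and M6): 1 − (1 − 0.88458)(1 − 0.77566)(1 − 0.94963) = 0.99870
Series (M1, M2, M3, and [0.99870]): 0.84667 × 0.83929 × 0.76219 × 0.99870 = 0.541

0.541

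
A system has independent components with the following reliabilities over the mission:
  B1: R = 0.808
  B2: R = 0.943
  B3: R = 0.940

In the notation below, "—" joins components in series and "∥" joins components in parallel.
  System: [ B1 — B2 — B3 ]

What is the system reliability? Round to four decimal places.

Series (B1, B2, and B3): 0.808000 × 0.943000 × 0.940000 = 0.7162

0.7162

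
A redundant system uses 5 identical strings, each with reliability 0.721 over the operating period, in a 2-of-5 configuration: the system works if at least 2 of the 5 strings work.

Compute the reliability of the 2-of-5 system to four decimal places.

R = Σ_{i=2}^{5} C(5,i) p^i (1−p)^{5−i} with p = 0.721
C(5,2)·0.721^2·0.279^3 = 0.112897
C(5,3)·0.721^3·0.279^2 = 0.291752
C(5,4)·0.721^4·0.279^1 = 0.376977
C(5,5)·0.721^5·0.279^0 = 0.194839
Sum = 0.9765

0.9765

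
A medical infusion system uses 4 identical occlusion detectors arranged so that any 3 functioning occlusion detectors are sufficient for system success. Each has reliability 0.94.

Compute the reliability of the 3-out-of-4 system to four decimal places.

R = Σ_{i=3}^{4} C(4,i) p^i (1−p)^{4−i} with p = 0.94
C(4,3)·0.94^3·0.06^1 = 0.199340
C(4,4)·0.94^4·0.06^0 = 0.780749
Sum = 0.9801

0.9801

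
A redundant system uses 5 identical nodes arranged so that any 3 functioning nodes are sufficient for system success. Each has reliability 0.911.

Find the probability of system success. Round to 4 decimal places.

0.9939

R = Σ_{i=3}^{5} C(5,i) p^i (1−p)^{5−i} with p = 0.911
C(5,3)·0.911^3·0.089^2 = 0.059887
C(5,4)·0.911^4·0.089^1 = 0.306502
C(5,5)·0.911^5·0.089^0 = 0.627468
Sum = 0.9939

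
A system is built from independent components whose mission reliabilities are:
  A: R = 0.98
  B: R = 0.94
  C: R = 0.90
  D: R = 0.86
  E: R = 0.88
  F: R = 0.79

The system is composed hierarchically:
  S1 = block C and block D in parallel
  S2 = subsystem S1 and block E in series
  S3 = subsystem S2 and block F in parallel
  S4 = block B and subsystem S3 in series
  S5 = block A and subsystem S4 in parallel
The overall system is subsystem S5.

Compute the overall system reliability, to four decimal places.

Parallel (C and D): 1 − (1 − 0.900000)(1 − 0.860000) = 0.986000
Series ([0.986000] and E): 0.986000 × 0.880000 = 0.867680
Parallel ([0.867680] and F): 1 − (1 − 0.867680)(1 − 0.790000) = 0.972213
Series (B and [0.972213]): 0.940000 × 0.972213 = 0.913880
Parallel (A and [0.913880]): 1 − (1 − 0.980000)(1 − 0.913880) = 0.9983

0.9983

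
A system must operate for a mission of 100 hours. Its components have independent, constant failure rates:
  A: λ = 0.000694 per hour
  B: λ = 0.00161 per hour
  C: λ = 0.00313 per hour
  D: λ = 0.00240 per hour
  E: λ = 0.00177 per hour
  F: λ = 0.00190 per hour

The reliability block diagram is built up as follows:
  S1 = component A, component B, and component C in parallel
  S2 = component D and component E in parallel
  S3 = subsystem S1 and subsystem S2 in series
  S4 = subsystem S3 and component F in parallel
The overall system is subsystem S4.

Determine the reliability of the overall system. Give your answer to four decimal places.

R(A) = exp(−0.000694 × 100) = 0.932953
R(B) = exp(−0.00161 × 100) = 0.851292
R(C) = exp(−0.00313 × 100) = 0.731250
R(D) = exp(−0.00240 × 100) = 0.786628
R(E) = exp(−0.00177 × 100) = 0.837780
R(F) = exp(−0.00190 × 100) = 0.826959
Parallel (A, B, and C): 1 − (1 − 0.932953)(1 − 0.851292)(1 − 0.731250) = 0.997320
Parallel (D and E): 1 − (1 − 0.786628)(1 − 0.837780) = 0.965387
Series ([0.997320] and [0.965387]): 0.997320 × 0.965387 = 0.962800
Parallel ([0.962800] and F): 1 − (1 − 0.962800)(1 − 0.826959) = 0.9936

0.9936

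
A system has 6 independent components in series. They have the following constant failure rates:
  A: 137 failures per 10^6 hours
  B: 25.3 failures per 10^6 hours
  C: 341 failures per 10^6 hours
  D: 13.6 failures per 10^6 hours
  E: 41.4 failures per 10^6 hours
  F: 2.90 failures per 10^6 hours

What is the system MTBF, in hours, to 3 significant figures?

1780

Series of exponential components: λ_sys = Σ λ_i
λ_sys = 0.000137 + 0.0000253 + 0.000341 + 0.0000136 + 0.0000414 + 0.00000290 = 5.6120e-04 /h
MTBF = 1 / λ_sys = 1780 h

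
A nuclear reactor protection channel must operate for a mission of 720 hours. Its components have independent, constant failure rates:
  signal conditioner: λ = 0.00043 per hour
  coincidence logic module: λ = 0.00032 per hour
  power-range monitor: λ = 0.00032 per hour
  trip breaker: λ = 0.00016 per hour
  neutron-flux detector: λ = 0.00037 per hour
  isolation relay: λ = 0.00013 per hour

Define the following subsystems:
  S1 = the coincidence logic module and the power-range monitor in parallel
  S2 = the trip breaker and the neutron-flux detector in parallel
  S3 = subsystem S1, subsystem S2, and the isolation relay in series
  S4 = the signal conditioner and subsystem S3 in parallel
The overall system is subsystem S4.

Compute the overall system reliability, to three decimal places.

0.960

R(signal conditioner) = exp(−0.00043 × 720) = 0.73374
R(coincidence logic module) = exp(−0.00032 × 720) = 0.79422
R(power-range monitor) = exp(−0.00032 × 720) = 0.79422
R(trip breaker) = exp(−0.00016 × 720) = 0.89119
R(neutron-flux detector) = exp(−0.00037 × 720) = 0.76613
R(isolation relay) = exp(−0.00013 × 720) = 0.91065
Parallel (coincidence logic module and power-range monitor): 1 − (1 − 0.79422)(1 − 0.79422) = 0.95765
Parallel (trip breaker and neutron-flux detector): 1 − (1 − 0.89119)(1 − 0.76613) = 0.97455
Series ([0.95765], [0.97455], and isolation relay): 0.95765 × 0.97455 × 0.91065 = 0.84989
Parallel (signal conditioner and [0.84989]): 1 − (1 − 0.73374)(1 − 0.84989) = 0.960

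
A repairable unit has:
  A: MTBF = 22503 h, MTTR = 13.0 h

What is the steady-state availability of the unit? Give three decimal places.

A(A) = MTBF/(MTBF+MTTR) = 22503/(22503+13.0) = 0.999

0.999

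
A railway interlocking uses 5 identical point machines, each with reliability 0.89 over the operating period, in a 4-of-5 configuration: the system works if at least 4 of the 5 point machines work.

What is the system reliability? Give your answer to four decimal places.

R = Σ_{i=4}^{5} C(5,i) p^i (1−p)^{5−i} with p = 0.89
C(5,4)·0.89^4·0.11^1 = 0.345082
C(5,5)·0.89^5·0.11^0 = 0.558406
Sum = 0.9035

0.9035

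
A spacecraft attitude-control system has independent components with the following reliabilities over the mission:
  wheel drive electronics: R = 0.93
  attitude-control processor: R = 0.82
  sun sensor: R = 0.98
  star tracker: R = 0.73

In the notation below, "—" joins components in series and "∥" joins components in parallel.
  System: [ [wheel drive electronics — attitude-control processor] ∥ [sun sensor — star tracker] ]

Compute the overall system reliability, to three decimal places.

0.932

Series (wheel drive electronics and attitude-control processor): 0.93000 × 0.82000 = 0.76260
Series (sun sensor and star tracker): 0.98000 × 0.73000 = 0.71540
Parallel ([0.76260] and [0.71540]): 1 − (1 − 0.76260)(1 − 0.71540) = 0.932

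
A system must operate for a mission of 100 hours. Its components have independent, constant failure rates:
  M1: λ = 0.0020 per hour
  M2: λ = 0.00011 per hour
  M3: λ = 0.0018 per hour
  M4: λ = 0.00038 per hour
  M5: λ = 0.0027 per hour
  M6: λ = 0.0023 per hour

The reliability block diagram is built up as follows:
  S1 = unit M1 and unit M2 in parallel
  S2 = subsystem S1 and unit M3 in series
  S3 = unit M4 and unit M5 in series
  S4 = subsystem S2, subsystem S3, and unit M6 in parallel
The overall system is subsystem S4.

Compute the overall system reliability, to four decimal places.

R(M1) = exp(−0.0020 × 100) = 0.818731
R(M2) = exp(−0.00011 × 100) = 0.989060
R(M3) = exp(−0.0018 × 100) = 0.835270
R(M4) = exp(−0.00038 × 100) = 0.962713
R(M5) = exp(−0.0027 × 100) = 0.763379
R(M6) = exp(−0.0023 × 100) = 0.794534
Parallel (M1 and M2): 1 − (1 − 0.818731)(1 − 0.989060) = 0.998017
Series ([0.998017] and M3): 0.998017 × 0.835270 = 0.833614
Series (M4 and M5): 0.962713 × 0.763379 = 0.734915
Parallel ([0.833614], [0.734915], and M6): 1 − (1 − 0.833614)(1 − 0.734915)(1 − 0.794534) = 0.9909

0.9909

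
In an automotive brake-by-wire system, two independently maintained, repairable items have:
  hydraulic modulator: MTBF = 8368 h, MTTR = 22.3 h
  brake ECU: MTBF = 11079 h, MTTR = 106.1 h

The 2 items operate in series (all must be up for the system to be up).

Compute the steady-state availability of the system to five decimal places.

0.98788

A(hydraulic modulator) = MTBF/(MTBF+MTTR) = 8368/(8368+22.3) = 0.997342
A(brake ECU) = MTBF/(MTBF+MTTR) = 11079/(11079+106.1) = 0.990514
Series availability: 0.997342 × 0.990514 = 0.98788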